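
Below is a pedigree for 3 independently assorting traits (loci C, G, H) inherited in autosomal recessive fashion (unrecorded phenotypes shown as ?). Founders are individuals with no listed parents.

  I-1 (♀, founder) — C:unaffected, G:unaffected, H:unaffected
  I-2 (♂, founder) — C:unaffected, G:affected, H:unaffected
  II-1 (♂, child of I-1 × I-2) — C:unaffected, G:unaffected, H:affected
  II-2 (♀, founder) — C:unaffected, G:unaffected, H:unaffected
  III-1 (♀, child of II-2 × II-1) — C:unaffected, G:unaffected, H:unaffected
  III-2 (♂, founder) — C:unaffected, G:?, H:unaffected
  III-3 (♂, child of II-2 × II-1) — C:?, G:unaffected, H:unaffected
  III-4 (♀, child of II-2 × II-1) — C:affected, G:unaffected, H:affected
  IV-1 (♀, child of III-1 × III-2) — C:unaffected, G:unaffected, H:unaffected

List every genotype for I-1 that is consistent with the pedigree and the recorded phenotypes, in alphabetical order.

I-1 ∈ {CC GG Hh, CC Gg Hh, Cc GG Hh, Cc Gg Hh}

C/I-1 un ·: CC|Cc
C/I-2 un ·: CC|Cc
C/II-1 un I-1×I-2: Cc
C/II-2 un ·: Cc
C/III-1 un II-2×II-1: CC|Cc
C/III-2 un ·: CC|Cc
C/III-3 ? II-2×II-1: CC|Cc|cc
C/III-4 aff II-2×II-1: cc
C/IV-1 un III-1×III-2: CC|Cc
⇒ C over [I-1,I-2,II-1,II-2,III-1,III-2,III-3,III-4,IV-1]: 63 consistent
G/I-1 un ·: GG|Gg
G/I-2 aff ·: gg
G/II-1 un I-1×I-2: Gg
G/II-2 un ·: GG|Gg
G/III-1 un II-2×II-1: GG|Gg
G/III-2 ? ·: GG|Gg|gg
G/III-3 un II-2×II-1: GG|Gg
G/III-4 un II-2×II-1: GG|Gg
G/IV-1 un III-1×III-2: GG|Gg
⇒ G over [I-1,I-2,II-1,II-2,III-1,III-2,III-3,III-4,IV-1]: 144 consistent
H/I-1 un ·: Hh
H/I-2 un ·: Hh
H/II-1 aff I-1×I-2: hh
H/II-2 un ·: Hh
H/III-1 un II-2×II-1: Hh
H/III-2 un ·: HH|Hh
H/III-3 un II-2×II-1: Hh
H/III-4 aff II-2×II-1: hh
H/IV-1 un III-1×III-2: HH|Hh
⇒ H over [I-1,I-2,II-1,II-2,III-1,III-2,III-3,III-4,IV-1]: 4 consistent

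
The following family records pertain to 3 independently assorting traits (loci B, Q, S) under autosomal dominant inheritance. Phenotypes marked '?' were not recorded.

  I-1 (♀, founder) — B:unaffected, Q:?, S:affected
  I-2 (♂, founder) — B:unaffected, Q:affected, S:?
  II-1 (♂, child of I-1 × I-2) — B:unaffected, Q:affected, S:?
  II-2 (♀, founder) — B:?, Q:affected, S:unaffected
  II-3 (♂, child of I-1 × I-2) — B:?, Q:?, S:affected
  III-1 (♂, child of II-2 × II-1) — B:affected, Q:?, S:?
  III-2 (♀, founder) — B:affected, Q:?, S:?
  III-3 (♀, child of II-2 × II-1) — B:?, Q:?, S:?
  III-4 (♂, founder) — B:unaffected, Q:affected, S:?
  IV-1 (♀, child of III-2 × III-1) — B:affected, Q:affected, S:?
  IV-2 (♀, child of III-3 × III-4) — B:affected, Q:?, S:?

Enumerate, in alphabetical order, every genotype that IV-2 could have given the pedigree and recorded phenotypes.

B/I-1 un ·: bb
B/I-2 un ·: bb
B/II-1 un I-1×I-2: bb
B/II-2 ? ·: Bb|BB
B/II-3 ? I-1×I-2: bb
B/III-1 aff II-2×II-1: Bb
B/III-2 aff ·: Bb|BB
B/III-3 ? II-2×II-1: Bb
B/III-4 un ·: bb
B/IV-1 aff III-2×III-1: Bb|BB
B/IV-2 aff III-3×III-4: Bb
⇒ B over [I-1,I-2,II-1,II-2,II-3,III-1,III-2,III-3,III-4,IV-1,IV-2]: 8 consistent
Q/I-1 ? ·: qq|Qq|QQ
Q/I-2 aff ·: Qq|QQ
Q/II-1 aff I-1×I-2: Qq|QQ
Q/II-2 aff ·: Qq|QQ
Q/II-3 ? I-1×I-2: qq|Qq|QQ
Q/III-1 ? II-2×II-1: qq|Qq|QQ
Q/III-2 ? ·: qq|Qq|QQ
Q/III-3 ? II-2×II-1: qq|Qq|QQ
Q/III-4 aff ·: Qq|QQ
Q/IV-1 aff III-2×III-1: Qq|QQ
Q/IV-2 ? III-3×III-4: qq|Qq|QQ
⇒ Q over [I-1,I-2,II-1,II-2,II-3,III-1,III-2,III-3,III-4,IV-1,IV-2]: 2602 consistent
S/I-1 aff ·: Ss|SS
S/I-2 ? ·: ss|Ss|SS
S/II-1 ? I-1×I-2: ss|Ss|SS
S/II-2 un ·: ss
S/II-3 aff I-1×I-2: Ss|SS
S/III-1 ? II-2×II-1: ss|Ss
S/III-2 ? ·: ss|Ss|SS
S/III-3 ? II-2×II-1: ss|Ss
S/III-4 ? ·: ss|Ss|SS
S/IV-1 ? III-2×III-1: ss|Ss|SS
S/IV-2 ? III-3×III-4: ss|Ss|SS
⇒ S over [I-1,I-2,II-1,II-2,II-3,III-1,III-2,III-3,III-4,IV-1,IV-2]: 1359 consistent

IV-2 ∈ {Bb QQ SS, Bb QQ Ss, Bb QQ ss, Bb Qq SS, Bb Qq Ss, Bb Qq ss, Bb qq SS, Bb qq Ss, Bb qq ss}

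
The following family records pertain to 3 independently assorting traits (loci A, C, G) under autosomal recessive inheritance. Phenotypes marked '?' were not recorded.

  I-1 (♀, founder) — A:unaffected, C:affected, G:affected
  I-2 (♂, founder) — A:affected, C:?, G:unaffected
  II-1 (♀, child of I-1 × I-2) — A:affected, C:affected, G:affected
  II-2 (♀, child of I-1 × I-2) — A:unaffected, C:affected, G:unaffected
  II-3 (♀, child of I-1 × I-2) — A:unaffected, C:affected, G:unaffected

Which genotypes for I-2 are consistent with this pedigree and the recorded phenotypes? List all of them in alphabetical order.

I-2 ∈ {aa Cc Gg, aa cc Gg}

A/I-1 un ·: Aa
A/I-2 aff ·: aa
A/II-1 aff I-1×I-2: aa
A/II-2 un I-1×I-2: Aa
A/II-3 un I-1×I-2: Aa
⇒ A over [I-1,I-2,II-1,II-2,II-3]: 1 consistent
C/I-1 aff ·: cc
C/I-2 ? ·: Cc|cc
C/II-1 aff I-1×I-2: cc
C/II-2 aff I-1×I-2: cc
C/II-3 aff I-1×I-2: cc
⇒ C over [I-1,I-2,II-1,II-2,II-3]: 2 consistent
G/I-1 aff ·: gg
G/I-2 un ·: Gg
G/II-1 aff I-1×I-2: gg
G/II-2 un I-1×I-2: Gg
G/II-3 un I-1×I-2: Gg
⇒ G over [I-1,I-2,II-1,II-2,II-3]: 1 consistent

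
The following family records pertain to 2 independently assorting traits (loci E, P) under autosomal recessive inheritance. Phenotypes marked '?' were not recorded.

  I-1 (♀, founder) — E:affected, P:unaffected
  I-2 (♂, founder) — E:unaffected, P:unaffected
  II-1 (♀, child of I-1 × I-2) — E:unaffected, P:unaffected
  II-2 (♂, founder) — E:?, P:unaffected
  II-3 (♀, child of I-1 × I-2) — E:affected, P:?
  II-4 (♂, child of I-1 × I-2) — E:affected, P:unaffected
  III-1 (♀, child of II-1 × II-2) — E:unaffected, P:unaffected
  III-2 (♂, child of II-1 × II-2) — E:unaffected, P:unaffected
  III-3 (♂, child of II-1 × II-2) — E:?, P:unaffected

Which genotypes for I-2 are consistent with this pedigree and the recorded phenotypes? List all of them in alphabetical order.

I-2 ∈ {Ee PP, Ee Pp}

E/I-1 aff ·: ee
E/I-2 un ·: Ee
E/II-1 un I-1×I-2: Ee
E/II-2 ? ·: EE|Ee|ee
E/II-3 aff I-1×I-2: ee
E/II-4 aff I-1×I-2: ee
E/III-1 un II-1×II-2: EE|Ee
E/III-2 un II-1×II-2: EE|Ee
E/III-3 ? II-1×II-2: EE|Ee|ee
⇒ E over [I-1,I-2,II-1,II-2,II-3,II-4,III-1,III-2,III-3]: 22 consistent
P/I-1 un ·: PP|Pp
P/I-2 un ·: PP|Pp
P/II-1 un I-1×I-2: PP|Pp
P/II-2 un ·: PP|Pp
P/II-3 ? I-1×I-2: PP|Pp|pp
P/II-4 un I-1×I-2: PP|Pp
P/III-1 un II-1×II-2: PP|Pp
P/III-2 un II-1×II-2: PP|Pp
P/III-3 un II-1×II-2: PP|Pp
⇒ P over [I-1,I-2,II-1,II-2,II-3,II-4,III-1,III-2,III-3]: 359 consistent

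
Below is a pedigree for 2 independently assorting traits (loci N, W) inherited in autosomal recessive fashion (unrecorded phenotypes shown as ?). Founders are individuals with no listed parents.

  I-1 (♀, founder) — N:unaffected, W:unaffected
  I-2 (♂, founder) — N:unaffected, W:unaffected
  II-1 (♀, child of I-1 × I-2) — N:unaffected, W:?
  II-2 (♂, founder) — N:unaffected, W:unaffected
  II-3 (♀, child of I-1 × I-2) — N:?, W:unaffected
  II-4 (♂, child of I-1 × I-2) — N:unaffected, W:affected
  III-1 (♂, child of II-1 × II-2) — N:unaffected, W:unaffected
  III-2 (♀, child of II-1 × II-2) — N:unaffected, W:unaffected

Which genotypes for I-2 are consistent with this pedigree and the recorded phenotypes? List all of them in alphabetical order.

N/I-1 un ·: NN|Nn
N/I-2 un ·: NN|Nn
N/II-1 un I-1×I-2: NN|Nn
N/II-2 un ·: NN|Nn
N/II-3 ? I-1×I-2: NN|Nn|nn
N/II-4 un I-1×I-2: NN|Nn
N/III-1 un II-1×II-2: NN|Nn
N/III-2 un II-1×II-2: NN|Nn
⇒ N over [I-1,I-2,II-1,II-2,II-3,II-4,III-1,III-2]: 187 consistent
W/I-1 un ·: Ww
W/I-2 un ·: Ww
W/II-1 ? I-1×I-2: WW|Ww|ww
W/II-2 un ·: WW|Ww
W/II-3 un I-1×I-2: WW|Ww
W/II-4 aff I-1×I-2: ww
W/III-1 un II-1×II-2: WW|Ww
W/III-2 un II-1×II-2: WW|Ww
⇒ W over [I-1,I-2,II-1,II-2,II-3,II-4,III-1,III-2]: 30 consistent

I-2 ∈ {NN Ww, Nn Ww}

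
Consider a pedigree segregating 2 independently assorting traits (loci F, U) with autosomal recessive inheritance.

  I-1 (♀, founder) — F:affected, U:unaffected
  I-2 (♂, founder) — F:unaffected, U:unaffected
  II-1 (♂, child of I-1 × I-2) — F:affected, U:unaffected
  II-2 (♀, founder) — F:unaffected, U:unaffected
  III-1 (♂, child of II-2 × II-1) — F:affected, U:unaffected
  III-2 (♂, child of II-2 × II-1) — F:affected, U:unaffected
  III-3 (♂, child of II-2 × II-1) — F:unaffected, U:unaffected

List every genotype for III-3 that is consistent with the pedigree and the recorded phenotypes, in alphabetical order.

III-3 ∈ {Ff UU, Ff Uu}

F/I-1 aff ·: ff
F/I-2 un ·: Ff
F/II-1 aff I-1×I-2: ff
F/II-2 un ·: Ff
F/III-1 aff II-2×II-1: ff
F/III-2 aff II-2×II-1: ff
F/III-3 un II-2×II-1: Ff
⇒ F over [I-1,I-2,II-1,II-2,III-1,III-2,III-3]: 1 consistent
U/I-1 un ·: UU|Uu
U/I-2 un ·: UU|Uu
U/II-1 un I-1×I-2: UU|Uu
U/II-2 un ·: UU|Uu
U/III-1 un II-2×II-1: UU|Uu
U/III-2 un II-2×II-1: UU|Uu
U/III-3 un II-2×II-1: UU|Uu
⇒ U over [I-1,I-2,II-1,II-2,III-1,III-2,III-3]: 84 consistent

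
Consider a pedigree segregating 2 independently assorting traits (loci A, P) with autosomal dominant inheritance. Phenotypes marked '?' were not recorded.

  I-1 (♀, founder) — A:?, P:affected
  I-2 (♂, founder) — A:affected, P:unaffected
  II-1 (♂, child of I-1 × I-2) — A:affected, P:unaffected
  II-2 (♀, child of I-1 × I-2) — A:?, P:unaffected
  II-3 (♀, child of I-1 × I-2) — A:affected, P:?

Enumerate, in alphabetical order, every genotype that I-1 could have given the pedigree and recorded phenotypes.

I-1 ∈ {AA Pp, Aa Pp, aa Pp}

A/I-1 ? ·: aa|Aa|AA
A/I-2 aff ·: Aa|AA
A/II-1 aff I-1×I-2: Aa|AA
A/II-2 ? I-1×I-2: aa|Aa|AA
A/II-3 aff I-1×I-2: Aa|AA
⇒ A over [I-1,I-2,II-1,II-2,II-3]: 32 consistent
P/I-1 aff ·: Pp
P/I-2 un ·: pp
P/II-1 un I-1×I-2: pp
P/II-2 un I-1×I-2: pp
P/II-3 ? I-1×I-2: pp|Pp
⇒ P over [I-1,I-2,II-1,II-2,II-3]: 2 consistent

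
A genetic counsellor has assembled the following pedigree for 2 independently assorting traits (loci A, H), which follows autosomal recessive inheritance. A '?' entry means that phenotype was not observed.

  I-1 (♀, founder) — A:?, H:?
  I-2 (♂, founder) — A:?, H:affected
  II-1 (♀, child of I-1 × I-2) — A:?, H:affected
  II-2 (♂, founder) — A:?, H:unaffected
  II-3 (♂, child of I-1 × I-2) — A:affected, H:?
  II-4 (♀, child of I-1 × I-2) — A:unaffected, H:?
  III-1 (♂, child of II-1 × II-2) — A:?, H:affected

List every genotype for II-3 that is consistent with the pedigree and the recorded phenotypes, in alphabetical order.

A/I-1 ? ·: Aa|aa
A/I-2 ? ·: Aa|aa
A/II-1 ? I-1×I-2: AA|Aa|aa
A/II-2 ? ·: AA|Aa|aa
A/II-3 aff I-1×I-2: aa
A/II-4 un I-1×I-2: AA|Aa
A/III-1 ? II-1×II-2: AA|Aa|aa
⇒ A over [I-1,I-2,II-1,II-2,II-3,II-4,III-1]: 52 consistent
H/I-1 ? ·: Hh|hh
H/I-2 aff ·: hh
H/II-1 aff I-1×I-2: hh
H/II-2 un ·: Hh
H/II-3 ? I-1×I-2: Hh|hh
H/II-4 ? I-1×I-2: Hh|hh
H/III-1 aff II-1×II-2: hh
⇒ H over [I-1,I-2,II-1,II-2,II-3,II-4,III-1]: 5 consistent

II-3 ∈ {aa Hh, aa hh}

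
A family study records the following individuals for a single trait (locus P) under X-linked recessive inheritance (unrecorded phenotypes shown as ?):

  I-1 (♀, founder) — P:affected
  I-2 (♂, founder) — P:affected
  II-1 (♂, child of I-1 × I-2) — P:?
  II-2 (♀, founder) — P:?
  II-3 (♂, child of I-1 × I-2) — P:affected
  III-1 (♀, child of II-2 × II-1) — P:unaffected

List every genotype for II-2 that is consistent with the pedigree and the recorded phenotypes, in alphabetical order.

II-2 ∈ {X^PX^P, X^PX^p}

P/I-1 aff ·: X^pX^p
P/I-2 aff ·: X^pY
P/II-1 ? I-1×I-2: X^pY
P/II-2 ? ·: X^PX^P|X^PX^p
P/II-3 aff I-1×I-2: X^pY
P/III-1 un II-2×II-1: X^PX^p
⇒ P over [I-1,I-2,II-1,II-2,II-3,III-1]: 2 consistent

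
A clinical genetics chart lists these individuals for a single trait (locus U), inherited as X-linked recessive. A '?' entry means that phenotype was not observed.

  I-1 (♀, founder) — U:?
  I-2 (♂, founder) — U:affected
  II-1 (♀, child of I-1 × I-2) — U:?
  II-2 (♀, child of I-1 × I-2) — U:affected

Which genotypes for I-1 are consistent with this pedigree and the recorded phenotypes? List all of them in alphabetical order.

U/I-1 ? ·: X^UX^u|X^uX^u
U/I-2 aff ·: X^uY
U/II-1 ? I-1×I-2: X^UX^u|X^uX^u
U/II-2 aff I-1×I-2: X^uX^u
⇒ U over [I-1,I-2,II-1,II-2]: 3 consistent

I-1 ∈ {X^UX^u, X^uX^u}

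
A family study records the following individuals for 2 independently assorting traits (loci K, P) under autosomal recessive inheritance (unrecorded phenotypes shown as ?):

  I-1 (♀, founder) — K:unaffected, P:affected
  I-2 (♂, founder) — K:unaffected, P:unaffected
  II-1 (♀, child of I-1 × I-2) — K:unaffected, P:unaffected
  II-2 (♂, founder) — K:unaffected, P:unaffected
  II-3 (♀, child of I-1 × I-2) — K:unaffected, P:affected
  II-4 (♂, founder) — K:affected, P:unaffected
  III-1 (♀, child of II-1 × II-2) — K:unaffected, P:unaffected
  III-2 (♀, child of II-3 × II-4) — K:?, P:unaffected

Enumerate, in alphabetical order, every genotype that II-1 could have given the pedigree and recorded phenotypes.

II-1 ∈ {KK Pp, Kk Pp}

K/I-1 un ·: KK|Kk
K/I-2 un ·: KK|Kk
K/II-1 un I-1×I-2: KK|Kk
K/II-2 un ·: KK|Kk
K/II-3 un I-1×I-2: KK|Kk
K/II-4 aff ·: kk
K/III-1 un II-1×II-2: KK|Kk
K/III-2 ? II-3×II-4: Kk|kk
⇒ K over [I-1,I-2,II-1,II-2,II-3,II-4,III-1,III-2]: 66 consistent
P/I-1 aff ·: pp
P/I-2 un ·: Pp
P/II-1 un I-1×I-2: Pp
P/II-2 un ·: PP|Pp
P/II-3 aff I-1×I-2: pp
P/II-4 un ·: PP|Pp
P/III-1 un II-1×II-2: PP|Pp
P/III-2 un II-3×II-4: Pp
⇒ P over [I-1,I-2,II-1,II-2,II-3,II-4,III-1,III-2]: 8 consistent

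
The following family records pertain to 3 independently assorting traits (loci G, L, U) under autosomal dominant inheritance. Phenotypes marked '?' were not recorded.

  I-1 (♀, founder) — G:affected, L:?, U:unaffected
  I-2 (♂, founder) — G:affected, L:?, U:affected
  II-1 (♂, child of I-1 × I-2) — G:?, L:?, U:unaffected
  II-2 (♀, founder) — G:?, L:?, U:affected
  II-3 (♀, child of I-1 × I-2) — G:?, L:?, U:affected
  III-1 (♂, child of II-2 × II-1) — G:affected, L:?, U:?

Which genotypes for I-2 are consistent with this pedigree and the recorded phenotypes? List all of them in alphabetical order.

I-2 ∈ {GG LL Uu, GG Ll Uu, GG ll Uu, Gg LL Uu, Gg Ll Uu, Gg ll Uu}

G/I-1 aff ·: Gg|GG
G/I-2 aff ·: Gg|GG
G/II-1 ? I-1×I-2: gg|Gg|GG
G/II-2 ? ·: gg|Gg|GG
G/II-3 ? I-1×I-2: gg|Gg|GG
G/III-1 aff II-2×II-1: Gg|GG
⇒ G over [I-1,I-2,II-1,II-2,II-3,III-1]: 73 consistent
L/I-1 ? ·: ll|Ll|LL
L/I-2 ? ·: ll|Ll|LL
L/II-1 ? I-1×I-2: ll|Ll|LL
L/II-2 ? ·: ll|Ll|LL
L/II-3 ? I-1×I-2: ll|Ll|LL
L/III-1 ? II-2×II-1: ll|Ll|LL
⇒ L over [I-1,I-2,II-1,II-2,II-3,III-1]: 155 consistent
U/I-1 un ·: uu
U/I-2 aff ·: Uu
U/II-1 un I-1×I-2: uu
U/II-2 aff ·: Uu|UU
U/II-3 aff I-1×I-2: Uu
U/III-1 ? II-2×II-1: uu|Uu
⇒ U over [I-1,I-2,II-1,II-2,II-3,III-1]: 3 consistent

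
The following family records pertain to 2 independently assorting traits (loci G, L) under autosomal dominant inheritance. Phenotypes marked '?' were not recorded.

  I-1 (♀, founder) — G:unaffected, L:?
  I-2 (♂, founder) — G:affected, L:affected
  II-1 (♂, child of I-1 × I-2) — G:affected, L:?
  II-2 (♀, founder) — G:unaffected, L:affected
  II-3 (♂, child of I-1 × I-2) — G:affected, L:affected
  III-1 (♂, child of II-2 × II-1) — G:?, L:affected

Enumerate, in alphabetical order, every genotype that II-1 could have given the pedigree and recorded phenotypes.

G/I-1 un ·: gg
G/I-2 aff ·: Gg|GG
G/II-1 aff I-1×I-2: Gg
G/II-2 un ·: gg
G/II-3 aff I-1×I-2: Gg
G/III-1 ? II-2×II-1: gg|Gg
⇒ G over [I-1,I-2,II-1,II-2,II-3,III-1]: 4 consistent
L/I-1 ? ·: ll|Ll|LL
L/I-2 aff ·: Ll|LL
L/II-1 ? I-1×I-2: ll|Ll|LL
L/II-2 aff ·: Ll|LL
L/II-3 aff I-1×I-2: Ll|LL
L/III-1 aff II-2×II-1: Ll|LL
⇒ L over [I-1,I-2,II-1,II-2,II-3,III-1]: 59 consistent

II-1 ∈ {Gg LL, Gg Ll, Gg ll}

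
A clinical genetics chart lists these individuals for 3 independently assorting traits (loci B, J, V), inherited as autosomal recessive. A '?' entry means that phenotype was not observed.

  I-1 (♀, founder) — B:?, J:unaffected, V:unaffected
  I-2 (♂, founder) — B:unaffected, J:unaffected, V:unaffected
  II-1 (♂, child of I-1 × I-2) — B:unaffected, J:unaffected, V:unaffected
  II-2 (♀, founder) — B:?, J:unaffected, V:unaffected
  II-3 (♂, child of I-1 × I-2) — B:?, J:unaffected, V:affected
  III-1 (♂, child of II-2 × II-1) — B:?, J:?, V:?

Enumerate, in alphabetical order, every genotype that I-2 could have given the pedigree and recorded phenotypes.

I-2 ∈ {BB JJ Vv, BB Jj Vv, Bb JJ Vv, Bb Jj Vv}

B/I-1 ? ·: BB|Bb|bb
B/I-2 un ·: BB|Bb
B/II-1 un I-1×I-2: BB|Bb
B/II-2 ? ·: BB|Bb|bb
B/II-3 ? I-1×I-2: BB|Bb|bb
B/III-1 ? II-2×II-1: BB|Bb|bb
⇒ B over [I-1,I-2,II-1,II-2,II-3,III-1]: 102 consistent
J/I-1 un ·: JJ|Jj
J/I-2 un ·: JJ|Jj
J/II-1 un I-1×I-2: JJ|Jj
J/II-2 un ·: JJ|Jj
J/II-3 un I-1×I-2: JJ|Jj
J/III-1 ? II-2×II-1: JJ|Jj|jj
⇒ J over [I-1,I-2,II-1,II-2,II-3,III-1]: 51 consistent
V/I-1 un ·: Vv
V/I-2 un ·: Vv
V/II-1 un I-1×I-2: VV|Vv
V/II-2 un ·: VV|Vv
V/II-3 aff I-1×I-2: vv
V/III-1 ? II-2×II-1: VV|Vv|vv
⇒ V over [I-1,I-2,II-1,II-2,II-3,III-1]: 8 consistent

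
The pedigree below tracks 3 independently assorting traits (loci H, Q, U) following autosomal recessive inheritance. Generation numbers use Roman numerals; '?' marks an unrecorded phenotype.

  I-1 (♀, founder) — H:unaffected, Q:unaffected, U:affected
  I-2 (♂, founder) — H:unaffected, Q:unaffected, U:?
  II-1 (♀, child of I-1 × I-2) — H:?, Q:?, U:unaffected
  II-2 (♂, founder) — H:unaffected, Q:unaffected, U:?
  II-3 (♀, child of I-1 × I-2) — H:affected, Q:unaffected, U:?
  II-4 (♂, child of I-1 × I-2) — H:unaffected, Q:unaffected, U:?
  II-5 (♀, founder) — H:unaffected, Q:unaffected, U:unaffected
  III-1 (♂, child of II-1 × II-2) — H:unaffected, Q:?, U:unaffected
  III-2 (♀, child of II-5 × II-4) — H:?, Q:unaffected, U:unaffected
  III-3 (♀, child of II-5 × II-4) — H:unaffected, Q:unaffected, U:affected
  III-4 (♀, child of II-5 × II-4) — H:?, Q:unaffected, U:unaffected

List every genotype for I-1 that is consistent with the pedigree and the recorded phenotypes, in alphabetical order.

I-1 ∈ {Hh QQ uu, Hh Qq uu}

H/I-1 un ·: Hh
H/I-2 un ·: Hh
H/II-1 ? I-1×I-2: HH|Hh|hh
H/II-2 un ·: HH|Hh
H/II-3 aff I-1×I-2: hh
H/II-4 un I-1×I-2: HH|Hh
H/II-5 un ·: HH|Hh
H/III-1 un II-1×II-2: HH|Hh
H/III-2 ? II-5×II-4: HH|Hh|hh
H/III-3 un II-5×II-4: HH|Hh
H/III-4 ? II-5×II-4: HH|Hh|hh
⇒ H over [I-1,I-2,II-1,II-2,II-3,II-4,II-5,III-1,III-2,III-3,III-4]: 315 consistent
Q/I-1 un ·: QQ|Qq
Q/I-2 un ·: QQ|Qq
Q/II-1 ? I-1×I-2: QQ|Qq|qq
Q/II-2 un ·: QQ|Qq
Q/II-3 un I-1×I-2: QQ|Qq
Q/II-4 un I-1×I-2: QQ|Qq
Q/II-5 un ·: QQ|Qq
Q/III-1 ? II-1×II-2: QQ|Qq|qq
Q/III-2 un II-5×II-4: QQ|Qq
Q/III-3 un II-5×II-4: QQ|Qq
Q/III-4 un II-5×II-4: QQ|Qq
⇒ Q over [I-1,I-2,II-1,II-2,II-3,II-4,II-5,III-1,III-2,III-3,III-4]: 1377 consistent
U/I-1 aff ·: uu
U/I-2 ? ·: UU|Uu
U/II-1 un I-1×I-2: Uu
U/II-2 ? ·: UU|Uu|uu
U/II-3 ? I-1×I-2: Uu|uu
U/II-4 ? I-1×I-2: Uu|uu
U/II-5 un ·: Uu
U/III-1 un II-1×II-2: UU|Uu
U/III-2 un II-5×II-4: UU|Uu
U/III-3 aff II-5×II-4: uu
U/III-4 un II-5×II-4: UU|Uu
⇒ U over [I-1,I-2,II-1,II-2,II-3,II-4,II-5,III-1,III-2,III-3,III-4]: 70 consistent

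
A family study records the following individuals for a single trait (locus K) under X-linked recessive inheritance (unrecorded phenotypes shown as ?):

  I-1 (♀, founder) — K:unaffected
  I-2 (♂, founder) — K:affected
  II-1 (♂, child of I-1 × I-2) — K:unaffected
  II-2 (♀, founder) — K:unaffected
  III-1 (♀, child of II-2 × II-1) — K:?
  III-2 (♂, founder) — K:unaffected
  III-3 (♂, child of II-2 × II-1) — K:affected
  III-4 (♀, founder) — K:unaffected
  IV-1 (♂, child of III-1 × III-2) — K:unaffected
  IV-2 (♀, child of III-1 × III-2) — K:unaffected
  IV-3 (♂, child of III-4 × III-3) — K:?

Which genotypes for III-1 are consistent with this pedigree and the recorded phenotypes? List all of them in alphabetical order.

K/I-1 un ·: X^KX^K|X^KX^k
K/I-2 aff ·: X^kY
K/II-1 un I-1×I-2: X^KY
K/II-2 un ·: X^KX^k
K/III-1 ? II-2×II-1: X^KX^K|X^KX^k
K/III-2 un ·: X^KY
K/III-3 aff II-2×II-1: X^kY
K/III-4 un ·: X^KX^K|X^KX^k
K/IV-1 un III-1×III-2: X^KY
K/IV-2 un III-1×III-2: X^KX^K|X^KX^k
K/IV-3 ? III-4×III-3: X^KY|X^kY
⇒ K over [I-1,I-2,II-1,II-2,III-1,III-2,III-3,III-4,IV-1,IV-2,IV-3]: 18 consistent

III-1 ∈ {X^KX^K, X^KX^k}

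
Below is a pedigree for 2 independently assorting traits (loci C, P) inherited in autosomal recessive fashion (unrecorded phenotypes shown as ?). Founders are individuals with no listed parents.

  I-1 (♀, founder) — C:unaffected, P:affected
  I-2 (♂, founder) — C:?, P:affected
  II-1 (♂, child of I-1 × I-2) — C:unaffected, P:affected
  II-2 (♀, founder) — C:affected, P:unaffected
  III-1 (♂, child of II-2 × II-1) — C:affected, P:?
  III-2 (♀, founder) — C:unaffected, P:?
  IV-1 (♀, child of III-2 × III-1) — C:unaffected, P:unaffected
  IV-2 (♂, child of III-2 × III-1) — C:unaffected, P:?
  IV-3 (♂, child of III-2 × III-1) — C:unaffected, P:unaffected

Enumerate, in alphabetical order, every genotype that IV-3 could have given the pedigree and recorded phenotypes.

C/I-1 un ·: CC|Cc
C/I-2 ? ·: CC|Cc|cc
C/II-1 un I-1×I-2: Cc
C/II-2 aff ·: cc
C/III-1 aff II-2×II-1: cc
C/III-2 un ·: CC|Cc
C/IV-1 un III-2×III-1: Cc
C/IV-2 un III-2×III-1: Cc
C/IV-3 un III-2×III-1: Cc
⇒ C over [I-1,I-2,II-1,II-2,III-1,III-2,IV-1,IV-2,IV-3]: 10 consistent
P/I-1 aff ·: pp
P/I-2 aff ·: pp
P/II-1 aff I-1×I-2: pp
P/II-2 un ·: PP|Pp
P/III-1 ? II-2×II-1: Pp|pp
P/III-2 ? ·: PP|Pp|pp
P/IV-1 un III-2×III-1: PP|Pp
P/IV-2 ? III-2×III-1: PP|Pp|pp
P/IV-3 un III-2×III-1: PP|Pp
⇒ P over [I-1,I-2,II-1,II-2,III-1,III-2,IV-1,IV-2,IV-3]: 47 consistent

IV-3 ∈ {Cc PP, Cc Pp}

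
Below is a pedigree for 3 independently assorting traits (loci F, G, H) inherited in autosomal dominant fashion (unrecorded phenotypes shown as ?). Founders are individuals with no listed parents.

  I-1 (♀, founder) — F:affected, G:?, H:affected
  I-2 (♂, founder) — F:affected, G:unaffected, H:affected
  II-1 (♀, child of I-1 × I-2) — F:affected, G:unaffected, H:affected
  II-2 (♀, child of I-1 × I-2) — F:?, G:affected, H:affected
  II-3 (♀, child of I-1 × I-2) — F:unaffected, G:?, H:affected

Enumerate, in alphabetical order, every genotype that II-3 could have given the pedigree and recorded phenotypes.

II-3 ∈ {ff Gg HH, ff Gg Hh, ff gg HH, ff gg Hh}

F/I-1 aff ·: Ff
F/I-2 aff ·: Ff
F/II-1 aff I-1×I-2: Ff|FF
F/II-2 ? I-1×I-2: ff|Ff|FF
F/II-3 un I-1×I-2: ff
⇒ F over [I-1,I-2,II-1,II-2,II-3]: 6 consistent
G/I-1 ? ·: Gg
G/I-2 un ·: gg
G/II-1 un I-1×I-2: gg
G/II-2 aff I-1×I-2: Gg
G/II-3 ? I-1×I-2: gg|Gg
⇒ G over [I-1,I-2,II-1,II-2,II-3]: 2 consistent
H/I-1 aff ·: Hh|HH
H/I-2 aff ·: Hh|HH
H/II-1 aff I-1×I-2: Hh|HH
H/II-2 aff I-1×I-2: Hh|HH
H/II-3 aff I-1×I-2: Hh|HH
⇒ H over [I-1,I-2,II-1,II-2,II-3]: 25 consistent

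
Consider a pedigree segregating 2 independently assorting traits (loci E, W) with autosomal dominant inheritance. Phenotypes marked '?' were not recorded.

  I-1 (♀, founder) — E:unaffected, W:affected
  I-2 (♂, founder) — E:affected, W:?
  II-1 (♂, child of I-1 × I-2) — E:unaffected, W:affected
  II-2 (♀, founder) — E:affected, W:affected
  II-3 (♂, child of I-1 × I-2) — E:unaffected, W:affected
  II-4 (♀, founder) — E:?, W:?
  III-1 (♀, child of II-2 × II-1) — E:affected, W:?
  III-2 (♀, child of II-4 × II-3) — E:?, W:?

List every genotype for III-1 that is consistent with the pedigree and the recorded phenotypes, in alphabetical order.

E/I-1 un ·: ee
E/I-2 aff ·: Ee
E/II-1 un I-1×I-2: ee
E/II-2 aff ·: Ee|EE
E/II-3 un I-1×I-2: ee
E/II-4 ? ·: ee|Ee|EE
E/III-1 aff II-2×II-1: Ee
E/III-2 ? II-4×II-3: ee|Ee
⇒ E over [I-1,I-2,II-1,II-2,II-3,II-4,III-1,III-2]: 8 consistent
W/I-1 aff ·: Ww|WW
W/I-2 ? ·: ww|Ww|WW
W/II-1 aff I-1×I-2: Ww|WW
W/II-2 aff ·: Ww|WW
W/II-3 aff I-1×I-2: Ww|WW
W/II-4 ? ·: ww|Ww|WW
W/III-1 ? II-2×II-1: ww|Ww|WW
W/III-2 ? II-4×II-3: ww|Ww|WW
⇒ W over [I-1,I-2,II-1,II-2,II-3,II-4,III-1,III-2]: 346 consistent

III-1 ∈ {Ee WW, Ee Ww, Ee ww}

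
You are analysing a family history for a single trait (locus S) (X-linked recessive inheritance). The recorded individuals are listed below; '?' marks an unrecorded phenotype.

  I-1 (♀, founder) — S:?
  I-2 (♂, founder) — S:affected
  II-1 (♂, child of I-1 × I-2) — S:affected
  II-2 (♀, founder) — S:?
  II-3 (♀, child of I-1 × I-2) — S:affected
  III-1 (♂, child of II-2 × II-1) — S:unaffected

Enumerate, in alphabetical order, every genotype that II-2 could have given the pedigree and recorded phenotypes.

S/I-1 ? ·: X^SX^s|X^sX^s
S/I-2 aff ·: X^sY
S/II-1 aff I-1×I-2: X^sY
S/II-2 ? ·: X^SX^S|X^SX^s
S/II-3 aff I-1×I-2: X^sX^s
S/III-1 un II-2×II-1: X^SY
⇒ S over [I-1,I-2,II-1,II-2,II-3,III-1]: 4 consistent

II-2 ∈ {X^SX^S, X^SX^s}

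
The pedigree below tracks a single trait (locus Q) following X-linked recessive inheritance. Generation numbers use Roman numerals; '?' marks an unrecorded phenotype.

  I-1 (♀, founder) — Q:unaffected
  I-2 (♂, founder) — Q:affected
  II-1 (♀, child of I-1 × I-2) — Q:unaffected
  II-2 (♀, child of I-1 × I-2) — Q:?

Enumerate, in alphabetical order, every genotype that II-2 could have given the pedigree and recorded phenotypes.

Q/I-1 un ·: X^QX^Q|X^QX^q
Q/I-2 aff ·: X^qY
Q/II-1 un I-1×I-2: X^QX^q
Q/II-2 ? I-1×I-2: X^QX^q|X^qX^q
⇒ Q over [I-1,I-2,II-1,II-2]: 3 consistent

II-2 ∈ {X^QX^q, X^qX^q}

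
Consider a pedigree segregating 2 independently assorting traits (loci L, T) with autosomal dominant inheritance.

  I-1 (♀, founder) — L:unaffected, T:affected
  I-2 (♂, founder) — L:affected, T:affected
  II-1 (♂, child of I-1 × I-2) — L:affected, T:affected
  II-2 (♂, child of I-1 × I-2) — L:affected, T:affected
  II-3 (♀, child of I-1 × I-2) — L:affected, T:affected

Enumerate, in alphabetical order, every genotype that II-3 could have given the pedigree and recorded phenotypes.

II-3 ∈ {Ll TT, Ll Tt}

L/I-1 un ·: ll
L/I-2 aff ·: Ll|LL
L/II-1 aff I-1×I-2: Ll
L/II-2 aff I-1×I-2: Ll
L/II-3 aff I-1×I-2: Ll
⇒ L over [I-1,I-2,II-1,II-2,II-3]: 2 consistent
T/I-1 aff ·: Tt|TT
T/I-2 aff ·: Tt|TT
T/II-1 aff I-1×I-2: Tt|TT
T/II-2 aff I-1×I-2: Tt|TT
T/II-3 aff I-1×I-2: Tt|TT
⇒ T over [I-1,I-2,II-1,II-2,II-3]: 25 consistent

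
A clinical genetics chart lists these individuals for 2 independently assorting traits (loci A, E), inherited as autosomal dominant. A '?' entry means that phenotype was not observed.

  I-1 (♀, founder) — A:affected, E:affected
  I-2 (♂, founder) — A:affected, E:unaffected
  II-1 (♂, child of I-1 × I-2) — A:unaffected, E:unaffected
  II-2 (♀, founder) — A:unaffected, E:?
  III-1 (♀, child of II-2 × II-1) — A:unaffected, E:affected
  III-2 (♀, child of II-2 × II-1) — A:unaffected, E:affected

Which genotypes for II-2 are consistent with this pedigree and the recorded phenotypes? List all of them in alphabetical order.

A/I-1 aff ·: Aa
A/I-2 aff ·: Aa
A/II-1 un I-1×I-2: aa
A/II-2 un ·: aa
A/III-1 un II-2×II-1: aa
A/III-2 un II-2×II-1: aa
⇒ A over [I-1,I-2,II-1,II-2,III-1,III-2]: 1 consistent
E/I-1 aff ·: Ee
E/I-2 un ·: ee
E/II-1 un I-1×I-2: ee
E/II-2 ? ·: Ee|EE
E/III-1 aff II-2×II-1: Ee
E/III-2 aff II-2×II-1: Ee
⇒ E over [I-1,I-2,II-1,II-2,III-1,III-2]: 2 consistent

II-2 ∈ {aa EE, aa Ee}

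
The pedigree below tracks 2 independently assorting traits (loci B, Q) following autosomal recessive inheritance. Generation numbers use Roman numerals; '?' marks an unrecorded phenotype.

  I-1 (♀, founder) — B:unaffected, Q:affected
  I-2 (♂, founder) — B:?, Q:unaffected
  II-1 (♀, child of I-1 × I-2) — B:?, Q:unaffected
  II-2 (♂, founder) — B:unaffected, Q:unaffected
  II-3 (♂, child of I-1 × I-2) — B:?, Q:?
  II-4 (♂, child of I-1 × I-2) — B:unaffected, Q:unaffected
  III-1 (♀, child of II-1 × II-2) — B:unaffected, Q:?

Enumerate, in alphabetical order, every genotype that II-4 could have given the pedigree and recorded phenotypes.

II-4 ∈ {BB Qq, Bb Qq}

B/I-1 un ·: BB|Bb
B/I-2 ? ·: BB|Bb|bb
B/II-1 ? I-1×I-2: BB|Bb|bb
B/II-2 un ·: BB|Bb
B/II-3 ? I-1×I-2: BB|Bb|bb
B/II-4 un I-1×I-2: BB|Bb
B/III-1 un II-1×II-2: BB|Bb
⇒ B over [I-1,I-2,II-1,II-2,II-3,II-4,III-1]: 129 consistent
Q/I-1 aff ·: qq
Q/I-2 un ·: QQ|Qq
Q/II-1 un I-1×I-2: Qq
Q/II-2 un ·: QQ|Qq
Q/II-3 ? I-1×I-2: Qq|qq
Q/II-4 un I-1×I-2: Qq
Q/III-1 ? II-1×II-2: QQ|Qq|qq
⇒ Q over [I-1,I-2,II-1,II-2,II-3,II-4,III-1]: 15 consistent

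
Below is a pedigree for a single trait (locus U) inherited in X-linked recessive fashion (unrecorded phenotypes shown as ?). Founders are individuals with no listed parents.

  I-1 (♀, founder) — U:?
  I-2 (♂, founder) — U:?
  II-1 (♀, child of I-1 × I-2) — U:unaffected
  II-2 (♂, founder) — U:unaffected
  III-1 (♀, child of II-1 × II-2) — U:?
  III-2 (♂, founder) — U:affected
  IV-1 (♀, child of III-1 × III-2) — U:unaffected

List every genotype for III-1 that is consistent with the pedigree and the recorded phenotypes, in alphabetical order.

U/I-1 ? ·: X^UX^U|X^UX^u|X^uX^u
U/I-2 ? ·: X^UY|X^uY
U/II-1 un I-1×I-2: X^UX^U|X^UX^u
U/II-2 un ·: X^UY
U/III-1 ? II-1×II-2: X^UX^U|X^UX^u
U/III-2 aff ·: X^uY
U/IV-1 un III-1×III-2: X^UX^u
⇒ U over [I-1,I-2,II-1,II-2,III-1,III-2,IV-1]: 10 consistent

III-1 ∈ {X^UX^U, X^UX^u}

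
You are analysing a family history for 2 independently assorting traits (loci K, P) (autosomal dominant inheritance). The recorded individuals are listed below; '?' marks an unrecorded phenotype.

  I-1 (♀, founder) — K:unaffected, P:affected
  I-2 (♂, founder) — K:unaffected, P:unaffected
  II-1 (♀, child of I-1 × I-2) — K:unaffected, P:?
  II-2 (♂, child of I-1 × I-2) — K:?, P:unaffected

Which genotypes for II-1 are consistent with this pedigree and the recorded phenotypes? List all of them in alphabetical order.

II-1 ∈ {kk Pp, kk pp}

K/I-1 un ·: kk
K/I-2 un ·: kk
K/II-1 un I-1×I-2: kk
K/II-2 ? I-1×I-2: kk
⇒ K over [I-1,I-2,II-1,II-2]: 1 consistent
P/I-1 aff ·: Pp
P/I-2 un ·: pp
P/II-1 ? I-1×I-2: pp|Pp
P/II-2 un I-1×I-2: pp
⇒ P over [I-1,I-2,II-1,II-2]: 2 consistent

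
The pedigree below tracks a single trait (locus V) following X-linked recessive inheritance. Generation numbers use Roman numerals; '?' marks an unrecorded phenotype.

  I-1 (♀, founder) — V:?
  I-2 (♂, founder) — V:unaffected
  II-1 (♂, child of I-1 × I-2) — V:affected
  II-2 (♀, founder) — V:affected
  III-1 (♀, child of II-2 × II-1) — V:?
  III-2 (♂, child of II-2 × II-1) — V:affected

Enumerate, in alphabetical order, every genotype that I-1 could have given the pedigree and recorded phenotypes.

V/I-1 ? ·: X^VX^v|X^vX^v
V/I-2 un ·: X^VY
V/II-1 aff I-1×I-2: X^vY
V/II-2 aff ·: X^vX^v
V/III-1 ? II-2×II-1: X^vX^v
V/III-2 aff II-2×II-1: X^vY
⇒ V over [I-1,I-2,II-1,II-2,III-1,III-2]: 2 consistent

I-1 ∈ {X^VX^v, X^vX^v}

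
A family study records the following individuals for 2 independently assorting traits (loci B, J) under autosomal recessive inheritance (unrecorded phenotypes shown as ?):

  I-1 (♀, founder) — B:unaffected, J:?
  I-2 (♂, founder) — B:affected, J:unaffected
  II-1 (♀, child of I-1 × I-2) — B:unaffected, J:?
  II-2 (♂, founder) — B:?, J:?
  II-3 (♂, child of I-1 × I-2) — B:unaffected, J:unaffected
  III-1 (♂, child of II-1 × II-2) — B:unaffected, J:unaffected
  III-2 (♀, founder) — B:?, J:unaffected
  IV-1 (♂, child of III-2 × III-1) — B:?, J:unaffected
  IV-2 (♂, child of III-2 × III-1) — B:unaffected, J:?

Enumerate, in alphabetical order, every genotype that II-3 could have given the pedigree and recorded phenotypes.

B/I-1 un ·: BB|Bb
B/I-2 aff ·: bb
B/II-1 un I-1×I-2: Bb
B/II-2 ? ·: BB|Bb|bb
B/II-3 un I-1×I-2: Bb
B/III-1 un II-1×II-2: BB|Bb
B/III-2 ? ·: BB|Bb|bb
B/IV-1 ? III-2×III-1: BB|Bb|bb
B/IV-2 un III-2×III-1: BB|Bb
⇒ B over [I-1,I-2,II-1,II-2,II-3,III-1,III-2,IV-1,IV-2]: 96 consistent
J/I-1 ? ·: JJ|Jj|jj
J/I-2 un ·: JJ|Jj
J/II-1 ? I-1×I-2: JJ|Jj|jj
J/II-2 ? ·: JJ|Jj|jj
J/II-3 un I-1×I-2: JJ|Jj
J/III-1 un II-1×II-2: JJ|Jj
J/III-2 un ·: JJ|Jj
J/IV-1 un III-2×III-1: JJ|Jj
J/IV-2 ? III-2×III-1: JJ|Jj|jj
⇒ J over [I-1,I-2,II-1,II-2,II-3,III-1,III-2,IV-1,IV-2]: 590 consistent

II-3 ∈ {Bb JJ, Bb Jj}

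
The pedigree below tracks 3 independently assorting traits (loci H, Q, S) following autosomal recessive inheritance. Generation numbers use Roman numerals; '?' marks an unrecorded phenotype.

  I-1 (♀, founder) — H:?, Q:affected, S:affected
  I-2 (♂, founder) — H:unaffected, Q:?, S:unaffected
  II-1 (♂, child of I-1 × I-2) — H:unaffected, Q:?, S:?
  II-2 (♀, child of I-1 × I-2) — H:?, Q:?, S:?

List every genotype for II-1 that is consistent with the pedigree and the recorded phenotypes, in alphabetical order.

II-1 ∈ {HH Qq Ss, HH Qq ss, HH qq Ss, HH qq ss, Hh Qq Ss, Hh Qq ss, Hh qq Ss, Hh qq ss}

H/I-1 ? ·: HH|Hh|hh
H/I-2 un ·: HH|Hh
H/II-1 un I-1×I-2: HH|Hh
H/II-2 ? I-1×I-2: HH|Hh|hh
⇒ H over [I-1,I-2,II-1,II-2]: 18 consistent
Q/I-1 aff ·: qq
Q/I-2 ? ·: QQ|Qq|qq
Q/II-1 ? I-1×I-2: Qq|qq
Q/II-2 ? I-1×I-2: Qq|qq
⇒ Q over [I-1,I-2,II-1,II-2]: 6 consistent
S/I-1 aff ·: ss
S/I-2 un ·: SS|Ss
S/II-1 ? I-1×I-2: Ss|ss
S/II-2 ? I-1×I-2: Ss|ss
⇒ S over [I-1,I-2,II-1,II-2]: 5 consistent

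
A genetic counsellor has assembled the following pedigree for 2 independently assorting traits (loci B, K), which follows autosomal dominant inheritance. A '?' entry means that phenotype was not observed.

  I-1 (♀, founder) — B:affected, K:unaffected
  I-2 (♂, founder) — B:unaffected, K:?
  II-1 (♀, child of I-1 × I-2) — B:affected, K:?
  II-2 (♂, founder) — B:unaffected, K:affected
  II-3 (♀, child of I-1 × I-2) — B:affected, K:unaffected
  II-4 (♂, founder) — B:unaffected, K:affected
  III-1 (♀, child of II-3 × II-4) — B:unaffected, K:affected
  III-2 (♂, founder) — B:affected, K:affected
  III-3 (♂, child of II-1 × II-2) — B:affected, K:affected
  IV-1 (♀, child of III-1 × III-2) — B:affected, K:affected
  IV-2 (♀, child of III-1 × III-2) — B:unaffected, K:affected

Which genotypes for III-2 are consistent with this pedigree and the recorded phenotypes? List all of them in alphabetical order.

B/I-1 aff ·: Bb|BB
B/I-2 un ·: bb
B/II-1 aff I-1×I-2: Bb
B/II-2 un ·: bb
B/II-3 aff I-1×I-2: Bb
B/II-4 un ·: bb
B/III-1 un II-3×II-4: bb
B/III-2 aff ·: Bb
B/III-3 aff II-1×II-2: Bb
B/IV-1 aff III-1×III-2: Bb
B/IV-2 un III-1×III-2: bb
⇒ B over [I-1,I-2,II-1,II-2,II-3,II-4,III-1,III-2,III-3,IV-1,IV-2]: 2 consistent
K/I-1 un ·: kk
K/I-2 ? ·: kk|Kk
K/II-1 ? I-1×I-2: kk|Kk
K/II-2 aff ·: Kk|KK
K/II-3 un I-1×I-2: kk
K/II-4 aff ·: Kk|KK
K/III-1 aff II-3×II-4: Kk
K/III-2 aff ·: Kk|KK
K/III-3 aff II-1×II-2: Kk|KK
K/IV-1 aff III-1×III-2: Kk|KK
K/IV-2 aff III-1×III-2: Kk|KK
⇒ K over [I-1,I-2,II-1,II-2,II-3,II-4,III-1,III-2,III-3,IV-1,IV-2]: 128 consistent

III-2 ∈ {Bb KK, Bb Kk}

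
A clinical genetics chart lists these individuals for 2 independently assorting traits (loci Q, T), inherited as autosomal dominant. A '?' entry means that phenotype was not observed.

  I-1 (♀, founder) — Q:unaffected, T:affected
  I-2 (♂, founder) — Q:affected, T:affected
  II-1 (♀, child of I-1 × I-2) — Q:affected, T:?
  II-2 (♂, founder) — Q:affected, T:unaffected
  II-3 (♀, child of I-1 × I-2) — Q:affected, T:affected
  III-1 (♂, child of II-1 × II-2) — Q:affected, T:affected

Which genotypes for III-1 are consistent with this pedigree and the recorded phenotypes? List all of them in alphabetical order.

Q/I-1 un ·: qq
Q/I-2 aff ·: Qq|QQ
Q/II-1 aff I-1×I-2: Qq
Q/II-2 aff ·: Qq|QQ
Q/II-3 aff I-1×I-2: Qq
Q/III-1 aff II-1×II-2: Qq|QQ
⇒ Q over [I-1,I-2,II-1,II-2,II-3,III-1]: 8 consistent
T/I-1 aff ·: Tt|TT
T/I-2 aff ·: Tt|TT
T/II-1 ? I-1×I-2: Tt|TT
T/II-2 un ·: tt
T/II-3 aff I-1×I-2: Tt|TT
T/III-1 aff II-1×II-2: Tt
⇒ T over [I-1,I-2,II-1,II-2,II-3,III-1]: 13 consistent

III-1 ∈ {QQ Tt, Qq Tt}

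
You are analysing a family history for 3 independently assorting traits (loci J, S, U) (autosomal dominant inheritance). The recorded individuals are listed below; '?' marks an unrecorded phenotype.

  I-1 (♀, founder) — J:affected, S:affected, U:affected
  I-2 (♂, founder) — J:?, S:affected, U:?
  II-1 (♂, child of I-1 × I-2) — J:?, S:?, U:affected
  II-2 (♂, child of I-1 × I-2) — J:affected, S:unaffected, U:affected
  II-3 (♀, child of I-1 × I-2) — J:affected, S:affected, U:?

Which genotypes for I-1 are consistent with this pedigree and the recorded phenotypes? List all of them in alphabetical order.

J/I-1 aff ·: Jj|JJ
J/I-2 ? ·: jj|Jj|JJ
J/II-1 ? I-1×I-2: jj|Jj|JJ
J/II-2 aff I-1×I-2: Jj|JJ
J/II-3 aff I-1×I-2: Jj|JJ
⇒ J over [I-1,I-2,II-1,II-2,II-3]: 32 consistent
S/I-1 aff ·: Ss
S/I-2 aff ·: Ss
S/II-1 ? I-1×I-2: ss|Ss|SS
S/II-2 un I-1×I-2: ss
S/II-3 aff I-1×I-2: Ss|SS
⇒ S over [I-1,I-2,II-1,II-2,II-3]: 6 consistent
U/I-1 aff ·: Uu|UU
U/I-2 ? ·: uu|Uu|UU
U/II-1 aff I-1×I-2: Uu|UU
U/II-2 aff I-1×I-2: Uu|UU
U/II-3 ? I-1×I-2: uu|Uu|UU
⇒ U over [I-1,I-2,II-1,II-2,II-3]: 32 consistent

I-1 ∈ {JJ Ss UU, JJ Ss Uu, Jj Ss UU, Jj Ss Uu}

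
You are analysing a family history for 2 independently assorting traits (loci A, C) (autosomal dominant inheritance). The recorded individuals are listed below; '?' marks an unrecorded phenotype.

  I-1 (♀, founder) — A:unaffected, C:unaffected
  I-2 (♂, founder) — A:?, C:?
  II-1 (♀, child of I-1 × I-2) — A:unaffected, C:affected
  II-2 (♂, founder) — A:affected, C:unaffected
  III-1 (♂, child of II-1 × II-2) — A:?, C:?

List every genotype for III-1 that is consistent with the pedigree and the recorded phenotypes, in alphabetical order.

A/I-1 un ·: aa
A/I-2 ? ·: aa|Aa
A/II-1 un I-1×I-2: aa
A/II-2 aff ·: Aa|AA
A/III-1 ? II-1×II-2: aa|Aa
⇒ A over [I-1,I-2,II-1,II-2,III-1]: 6 consistent
C/I-1 un ·: cc
C/I-2 ? ·: Cc|CC
C/II-1 aff I-1×I-2: Cc
C/II-2 un ·: cc
C/III-1 ? II-1×II-2: cc|Cc
⇒ C over [I-1,I-2,II-1,II-2,III-1]: 4 consistent

III-1 ∈ {Aa Cc, Aa cc, aa Cc, aa cc}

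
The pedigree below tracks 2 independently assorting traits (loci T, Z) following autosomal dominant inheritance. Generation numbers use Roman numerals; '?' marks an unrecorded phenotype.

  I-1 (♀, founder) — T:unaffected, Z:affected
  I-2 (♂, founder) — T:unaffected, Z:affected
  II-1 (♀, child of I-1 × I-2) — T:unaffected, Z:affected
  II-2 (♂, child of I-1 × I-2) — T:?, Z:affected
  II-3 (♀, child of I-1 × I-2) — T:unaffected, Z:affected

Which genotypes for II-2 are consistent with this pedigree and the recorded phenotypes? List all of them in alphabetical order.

II-2 ∈ {tt ZZ, tt Zz}

T/I-1 un ·: tt
T/I-2 un ·: tt
T/II-1 un I-1×I-2: tt
T/II-2 ? I-1×I-2: tt
T/II-3 un I-1×I-2: tt
⇒ T over [I-1,I-2,II-1,II-2,II-3]: 1 consistent
Z/I-1 aff ·: Zz|ZZ
Z/I-2 aff ·: Zz|ZZ
Z/II-1 aff I-1×I-2: Zz|ZZ
Z/II-2 aff I-1×I-2: Zz|ZZ
Z/II-3 aff I-1×I-2: Zz|ZZ
⇒ Z over [I-1,I-2,II-1,II-2,II-3]: 25 consistent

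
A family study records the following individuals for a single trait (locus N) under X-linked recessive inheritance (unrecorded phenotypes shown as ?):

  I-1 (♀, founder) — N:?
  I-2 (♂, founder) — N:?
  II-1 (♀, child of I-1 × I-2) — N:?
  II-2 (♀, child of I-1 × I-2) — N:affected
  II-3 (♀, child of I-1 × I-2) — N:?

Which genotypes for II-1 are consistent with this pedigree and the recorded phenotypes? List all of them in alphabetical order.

N/I-1 ? ·: X^NX^n|X^nX^n
N/I-2 ? ·: X^nY
N/II-1 ? I-1×I-2: X^NX^n|X^nX^n
N/II-2 aff I-1×I-2: X^nX^n
N/II-3 ? I-1×I-2: X^NX^n|X^nX^n
⇒ N over [I-1,I-2,II-1,II-2,II-3]: 5 consistent

II-1 ∈ {X^NX^n, X^nX^n}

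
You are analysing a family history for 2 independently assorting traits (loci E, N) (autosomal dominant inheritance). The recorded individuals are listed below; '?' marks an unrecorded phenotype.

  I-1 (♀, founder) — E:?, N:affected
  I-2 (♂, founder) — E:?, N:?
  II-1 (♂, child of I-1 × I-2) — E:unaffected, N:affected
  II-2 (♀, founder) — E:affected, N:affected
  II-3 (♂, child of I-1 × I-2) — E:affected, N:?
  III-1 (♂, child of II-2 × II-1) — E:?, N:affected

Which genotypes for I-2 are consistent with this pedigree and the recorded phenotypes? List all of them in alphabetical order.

E/I-1 ? ·: ee|Ee
E/I-2 ? ·: ee|Ee
E/II-1 un I-1×I-2: ee
E/II-2 aff ·: Ee|EE
E/II-3 aff I-1×I-2: Ee|EE
E/III-1 ? II-2×II-1: ee|Ee
⇒ E over [I-1,I-2,II-1,II-2,II-3,III-1]: 12 consistent
N/I-1 aff ·: Nn|NN
N/I-2 ? ·: nn|Nn|NN
N/II-1 aff I-1×I-2: Nn|NN
N/II-2 aff ·: Nn|NN
N/II-3 ? I-1×I-2: nn|Nn|NN
N/III-1 aff II-2×II-1: Nn|NN
⇒ N over [I-1,I-2,II-1,II-2,II-3,III-1]: 64 consistent

I-2 ∈ {Ee NN, Ee Nn, Ee nn, ee NN, ee Nn, ee nn}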